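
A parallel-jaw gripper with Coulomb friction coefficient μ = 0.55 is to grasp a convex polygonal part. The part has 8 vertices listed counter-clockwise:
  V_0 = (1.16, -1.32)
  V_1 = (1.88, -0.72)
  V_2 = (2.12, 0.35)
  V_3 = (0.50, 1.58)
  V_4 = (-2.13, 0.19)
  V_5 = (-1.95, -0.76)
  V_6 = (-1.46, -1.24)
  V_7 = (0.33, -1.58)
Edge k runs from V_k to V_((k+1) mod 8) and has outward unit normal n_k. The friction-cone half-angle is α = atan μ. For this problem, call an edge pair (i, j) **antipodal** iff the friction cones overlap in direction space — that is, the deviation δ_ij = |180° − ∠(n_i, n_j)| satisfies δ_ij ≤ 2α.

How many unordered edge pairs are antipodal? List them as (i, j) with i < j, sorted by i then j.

α = atan 0.55 = 28.81°;  2α = 57.62°
n_0 = (+0.6402, -0.7682)
n_1 = (+0.9758, -0.2189)
n_2 = (+0.6047, +0.7964)
n_3 = (-0.4673, +0.8841)
n_4 = (-0.9825, -0.1862)
n_5 = (-0.6998, -0.7144)
n_6 = (-0.1866, -0.9824)
n_7 = (+0.2989, -0.9543)
  (0,1): δ = 142.45°  ·
  (0,2): δ = 77.01°  ·
  (0,3): δ = 11.95°  ✓
  (0,4): δ = 60.92°  ·
  (0,5): δ = 95.79°  ·
  (0,6): δ = 129.44°  ·
  (0,7): δ = 157.59°  ·
  (1,2): δ = 114.57°  ·
  (1,3): δ = 49.50°  ✓
  (1,4): δ = 23.37°  ✓
  (1,5): δ = 58.23°  ·
  (1,6): δ = 91.89°  ·
  (1,7): δ = 120.04°  ·
  (2,3): δ = 114.93°  ·
  (2,4): δ = 42.06°  ✓
  (2,5): δ = 7.20°  ✓
  (2,6): δ = 26.45°  ✓
  (2,7): δ = 54.60°  ✓
  (3,4): δ = 107.13°  ·
  (3,5): δ = 72.27°  ·
  (3,6): δ = 38.61°  ✓
  (3,7): δ = 10.46°  ✓
  (4,5): δ = 145.14°  ·
  (4,6): δ = 111.48°  ·
  (4,7): δ = 83.34°  ·
  (5,6): δ = 146.35°  ·
  (5,7): δ = 118.20°  ·
  (6,7): δ = 151.85°  ·
antipodal pairs: 9

count = 9; pairs: (0,3), (1,3), (1,4), (2,4), (2,5), (2,6), (2,7), (3,6), (3,7)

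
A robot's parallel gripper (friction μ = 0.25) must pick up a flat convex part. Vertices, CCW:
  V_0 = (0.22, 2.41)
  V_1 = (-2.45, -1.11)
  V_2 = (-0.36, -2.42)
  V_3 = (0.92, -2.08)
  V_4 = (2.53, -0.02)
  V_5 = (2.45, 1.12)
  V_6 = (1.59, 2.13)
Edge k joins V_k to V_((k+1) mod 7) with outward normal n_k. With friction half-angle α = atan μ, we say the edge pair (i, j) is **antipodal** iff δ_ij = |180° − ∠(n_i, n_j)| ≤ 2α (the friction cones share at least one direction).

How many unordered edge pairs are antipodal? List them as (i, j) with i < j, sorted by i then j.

count = 4; pairs: (0,3), (1,5), (1,6), (2,6)

α = atan 0.25 = 14.04°;  2α = 28.07°
n_0 = (-0.7967, +0.6043)
n_1 = (-0.5311, -0.8473)
n_2 = (+0.2567, -0.9665)
n_3 = (+0.7879, -0.6158)
n_4 = (+0.9975, +0.0700)
n_5 = (+0.7614, +0.6483)
n_6 = (+0.2002, +0.9797)
  (0,1): δ = 84.90°  ·
  (0,2): δ = 37.94°  ·
  (0,3): δ = 0.83°  ✓
  (0,4): δ = 41.20°  ·
  (0,5): δ = 77.60°  ·
  (0,6): δ = 115.63°  ·
  (1,2): δ = 133.05°  ·
  (1,3): δ = 95.93°  ·
  (1,4): δ = 53.91°  ·
  (1,5): δ = 17.51°  ✓
  (1,6): δ = 20.53°  ✓
  (2,3): δ = 142.89°  ·
  (2,4): δ = 100.86°  ·
  (2,5): δ = 64.46°  ·
  (2,6): δ = 26.43°  ✓
  (3,4): δ = 137.98°  ·
  (3,5): δ = 101.58°  ·
  (3,6): δ = 63.54°  ·
  (4,5): δ = 143.60°  ·
  (4,6): δ = 105.57°  ·
  (5,6): δ = 141.96°  ·
antipodal pairs: 4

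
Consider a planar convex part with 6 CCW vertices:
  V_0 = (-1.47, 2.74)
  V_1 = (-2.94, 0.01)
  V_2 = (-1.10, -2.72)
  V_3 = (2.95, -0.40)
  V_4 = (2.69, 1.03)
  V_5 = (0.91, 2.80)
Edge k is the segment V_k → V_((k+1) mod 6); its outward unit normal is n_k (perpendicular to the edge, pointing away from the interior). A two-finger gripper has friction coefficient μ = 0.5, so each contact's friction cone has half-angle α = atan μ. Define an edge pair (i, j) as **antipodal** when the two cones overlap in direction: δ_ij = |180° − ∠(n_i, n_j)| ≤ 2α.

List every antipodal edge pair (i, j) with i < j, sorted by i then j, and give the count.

count = 5; pairs: (0,2), (0,3), (1,3), (1,4), (2,5)

α = atan 0.5 = 26.57°;  2α = 53.13°
n_0 = (-0.8805, +0.4741)
n_1 = (-0.8292, -0.5589)
n_2 = (+0.4971, -0.8677)
n_3 = (+0.9839, +0.1789)
n_4 = (+0.7051, +0.7091)
n_5 = (-0.0252, +0.9997)
  (0,1): δ = 117.72°  ·
  (0,2): δ = 31.89°  ✓
  (0,3): δ = 38.61°  ✓
  (0,4): δ = 73.46°  ·
  (0,5): δ = 119.74°  ·
  (1,2): δ = 94.17°  ·
  (1,3): δ = 23.67°  ✓
  (1,4): δ = 11.18°  ✓
  (1,5): δ = 57.46°  ·
  (2,3): δ = 109.50°  ·
  (2,4): δ = 74.64°  ·
  (2,5): δ = 28.36°  ✓
  (3,4): δ = 145.14°  ·
  (3,5): δ = 98.86°  ·
  (4,5): δ = 133.72°  ·
antipodal pairs: 5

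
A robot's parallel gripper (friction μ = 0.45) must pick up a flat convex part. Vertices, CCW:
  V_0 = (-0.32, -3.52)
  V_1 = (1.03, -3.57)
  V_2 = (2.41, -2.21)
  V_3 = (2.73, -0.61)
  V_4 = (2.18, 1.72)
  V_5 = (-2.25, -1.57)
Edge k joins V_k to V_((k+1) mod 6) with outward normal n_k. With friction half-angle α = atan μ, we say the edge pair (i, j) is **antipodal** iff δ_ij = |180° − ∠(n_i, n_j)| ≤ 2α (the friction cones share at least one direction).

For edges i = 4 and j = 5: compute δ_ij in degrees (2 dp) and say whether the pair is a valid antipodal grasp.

α = atan 0.45 = 24.23°;  2α = 48.46°
edge 4: e_4 = (-4.43, -3.29);  n_4 = (-0.5962, +0.8028)
edge 5: e_5 = (+1.93, -1.95);  n_5 = (-0.7107, -0.7035)
∠(n_4, n_5) = 98.10°
δ = |180° − 98.10°| = 81.90°
81.90° > 2α = 48.46°  →  invalid

δ = 81.90°, invalid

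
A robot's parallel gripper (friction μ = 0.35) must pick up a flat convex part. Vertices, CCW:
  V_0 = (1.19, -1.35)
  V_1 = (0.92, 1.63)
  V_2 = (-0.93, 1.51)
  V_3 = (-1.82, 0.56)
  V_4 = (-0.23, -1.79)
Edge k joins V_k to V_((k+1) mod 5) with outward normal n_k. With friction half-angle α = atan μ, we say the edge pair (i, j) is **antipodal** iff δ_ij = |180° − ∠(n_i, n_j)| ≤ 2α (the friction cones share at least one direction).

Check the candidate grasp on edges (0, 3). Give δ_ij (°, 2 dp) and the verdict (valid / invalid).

α = atan 0.35 = 19.29°;  2α = 38.58°
edge 0: e_0 = (-0.27, +2.98);  n_0 = (+0.9959, +0.0902)
edge 3: e_3 = (+1.59, -2.35);  n_3 = (-0.8282, -0.5604)
∠(n_0, n_3) = 151.09°
δ = |180° − 151.09°| = 28.91°
28.91° ≤ 2α = 38.58°  →  valid

δ = 28.91°, valid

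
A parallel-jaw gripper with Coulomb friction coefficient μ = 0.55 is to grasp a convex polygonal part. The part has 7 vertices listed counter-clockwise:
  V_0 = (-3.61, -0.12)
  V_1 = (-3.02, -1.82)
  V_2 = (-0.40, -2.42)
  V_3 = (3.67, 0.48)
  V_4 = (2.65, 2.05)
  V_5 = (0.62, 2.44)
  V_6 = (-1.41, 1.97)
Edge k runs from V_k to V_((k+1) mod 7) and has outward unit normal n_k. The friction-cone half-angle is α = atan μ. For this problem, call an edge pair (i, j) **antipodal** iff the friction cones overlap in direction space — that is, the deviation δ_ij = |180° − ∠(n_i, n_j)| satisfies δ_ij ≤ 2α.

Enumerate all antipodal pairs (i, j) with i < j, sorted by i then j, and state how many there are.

α = atan 0.55 = 28.81°;  2α = 57.62°
n_0 = (-0.9447, -0.3279)
n_1 = (-0.2232, -0.9748)
n_2 = (+0.5803, -0.8144)
n_3 = (+0.8386, +0.5448)
n_4 = (+0.1887, +0.9820)
n_5 = (-0.2256, +0.9742)
n_6 = (-0.6887, +0.7250)
  (0,1): δ = 122.04°  ·
  (0,2): δ = 73.67°  ·
  (0,3): δ = 13.87°  ✓
  (0,4): δ = 59.99°  ·
  (0,5): δ = 83.90°  ·
  (0,6): δ = 114.39°  ·
  (1,2): δ = 131.63°  ·
  (1,3): δ = 44.09°  ✓
  (1,4): δ = 2.02°  ✓
  (1,5): δ = 25.93°  ✓
  (1,6): δ = 56.43°  ✓
  (2,3): δ = 92.46°  ·
  (2,4): δ = 46.35°  ✓
  (2,5): δ = 22.44°  ✓
  (2,6): δ = 8.06°  ✓
  (3,4): δ = 133.89°  ·
  (3,5): δ = 109.98°  ·
  (3,6): δ = 79.48°  ·
  (4,5): δ = 156.09°  ·
  (4,6): δ = 125.59°  ·
  (5,6): δ = 149.50°  ·
antipodal pairs: 8

count = 8; pairs: (0,3), (1,3), (1,4), (1,5), (1,6), (2,4), (2,5), (2,6)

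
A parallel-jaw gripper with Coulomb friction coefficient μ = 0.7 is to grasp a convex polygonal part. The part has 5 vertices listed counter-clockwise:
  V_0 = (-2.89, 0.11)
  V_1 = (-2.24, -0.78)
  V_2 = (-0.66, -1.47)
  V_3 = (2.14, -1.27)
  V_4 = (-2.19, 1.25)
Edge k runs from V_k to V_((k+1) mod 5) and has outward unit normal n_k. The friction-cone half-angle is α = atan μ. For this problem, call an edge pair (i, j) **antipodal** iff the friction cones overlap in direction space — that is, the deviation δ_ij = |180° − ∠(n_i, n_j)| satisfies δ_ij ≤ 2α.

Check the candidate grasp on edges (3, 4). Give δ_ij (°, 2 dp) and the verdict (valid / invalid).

δ = 91.35°, invalid

α = atan 0.7 = 34.99°;  2α = 69.98°
edge 3: e_3 = (-4.33, +2.52);  n_3 = (+0.5030, +0.8643)
edge 4: e_4 = (-0.70, -1.14);  n_4 = (-0.8522, +0.5233)
∠(n_3, n_4) = 88.65°
δ = |180° − 88.65°| = 91.35°
91.35° > 2α = 69.98°  →  invalid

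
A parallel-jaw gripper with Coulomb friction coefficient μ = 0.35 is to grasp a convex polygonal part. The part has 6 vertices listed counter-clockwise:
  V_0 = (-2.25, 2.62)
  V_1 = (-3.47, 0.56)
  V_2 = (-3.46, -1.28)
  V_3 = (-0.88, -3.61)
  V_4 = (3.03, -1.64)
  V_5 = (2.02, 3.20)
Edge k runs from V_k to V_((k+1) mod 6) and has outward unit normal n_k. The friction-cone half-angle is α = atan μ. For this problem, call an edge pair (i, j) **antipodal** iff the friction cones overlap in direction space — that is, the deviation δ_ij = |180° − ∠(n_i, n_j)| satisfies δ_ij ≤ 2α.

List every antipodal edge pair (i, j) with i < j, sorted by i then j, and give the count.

count = 4; pairs: (0,3), (1,4), (2,4), (3,5)

α = atan 0.35 = 19.29°;  2α = 38.58°
n_0 = (-0.8604, +0.5096)
n_1 = (-1.0000, -0.0054)
n_2 = (-0.6702, -0.7421)
n_3 = (+0.4500, -0.8931)
n_4 = (+0.9789, +0.2043)
n_5 = (-0.1346, +0.9909)
  (0,1): δ = 149.05°  ·
  (0,2): δ = 101.45°  ·
  (0,3): δ = 32.62°  ✓
  (0,4): δ = 42.42°  ·
  (0,5): δ = 128.37°  ·
  (1,2): δ = 132.40°  ·
  (1,3): δ = 63.57°  ·
  (1,4): δ = 11.48°  ✓
  (1,5): δ = 97.42°  ·
  (2,3): δ = 111.17°  ·
  (2,4): δ = 36.13°  ✓
  (2,5): δ = 49.82°  ·
  (3,4): δ = 104.95°  ·
  (3,5): δ = 19.01°  ✓
  (4,5): δ = 94.05°  ·
antipodal pairs: 4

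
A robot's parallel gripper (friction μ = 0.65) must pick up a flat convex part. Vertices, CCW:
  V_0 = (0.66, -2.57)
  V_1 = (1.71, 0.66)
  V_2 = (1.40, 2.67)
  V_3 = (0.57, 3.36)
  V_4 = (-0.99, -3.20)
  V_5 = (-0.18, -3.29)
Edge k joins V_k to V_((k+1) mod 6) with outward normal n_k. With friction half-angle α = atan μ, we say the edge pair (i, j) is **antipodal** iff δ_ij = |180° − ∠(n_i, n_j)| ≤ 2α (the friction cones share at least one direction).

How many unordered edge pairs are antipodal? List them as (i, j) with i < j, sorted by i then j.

count = 5; pairs: (0,3), (1,3), (2,3), (2,4), (3,5)

α = atan 0.65 = 33.02°;  2α = 66.05°
n_0 = (+0.9510, -0.3092)
n_1 = (+0.9883, +0.1524)
n_2 = (+0.6393, +0.7690)
n_3 = (-0.9729, +0.2314)
n_4 = (-0.1104, -0.9939)
n_5 = (+0.6508, -0.7593)
  (0,1): δ = 153.22°  ·
  (0,2): δ = 111.73°  ·
  (0,3): δ = 4.63°  ✓
  (0,4): δ = 101.67°  ·
  (0,5): δ = 148.61°  ·
  (1,2): δ = 138.51°  ·
  (1,3): δ = 22.14°  ✓
  (1,4): δ = 74.89°  ·
  (1,5): δ = 121.83°  ·
  (2,3): δ = 63.64°  ✓
  (2,4): δ = 33.40°  ✓
  (2,5): δ = 80.34°  ·
  (3,4): δ = 82.96°  ·
  (3,5): δ = 36.02°  ✓
  (4,5): δ = 133.06°  ·
antipodal pairs: 5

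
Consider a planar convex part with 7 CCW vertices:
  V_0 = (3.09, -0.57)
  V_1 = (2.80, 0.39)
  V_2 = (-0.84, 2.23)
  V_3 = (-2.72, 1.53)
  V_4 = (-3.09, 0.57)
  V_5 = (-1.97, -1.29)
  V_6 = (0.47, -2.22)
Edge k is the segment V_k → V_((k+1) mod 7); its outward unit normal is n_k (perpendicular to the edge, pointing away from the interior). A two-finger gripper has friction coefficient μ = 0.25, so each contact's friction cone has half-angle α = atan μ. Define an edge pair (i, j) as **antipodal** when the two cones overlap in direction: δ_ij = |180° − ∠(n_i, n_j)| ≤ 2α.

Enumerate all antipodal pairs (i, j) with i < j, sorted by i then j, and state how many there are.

count = 3; pairs: (0,4), (1,5), (2,6)

α = atan 0.25 = 14.04°;  2α = 28.07°
n_0 = (+0.9573, +0.2892)
n_1 = (+0.4511, +0.8925)
n_2 = (-0.3489, +0.9371)
n_3 = (-0.9331, +0.3596)
n_4 = (-0.8567, -0.5158)
n_5 = (-0.3562, -0.9344)
n_6 = (+0.5329, -0.8462)
  (0,1): δ = 133.63°  ·
  (0,2): δ = 86.39°  ·
  (0,3): δ = 37.89°  ·
  (0,4): δ = 14.25°  ✓
  (0,5): δ = 52.33°  ·
  (0,6): δ = 105.39°  ·
  (1,2): δ = 132.76°  ·
  (1,3): δ = 84.26°  ·
  (1,4): δ = 32.13°  ·
  (1,5): δ = 5.95°  ✓
  (1,6): δ = 59.02°  ·
  (2,3): δ = 131.50°  ·
  (2,4): δ = 79.37°  ·
  (2,5): δ = 41.29°  ·
  (2,6): δ = 11.78°  ✓
  (3,4): δ = 127.87°  ·
  (3,5): δ = 89.79°  ·
  (3,6): δ = 36.72°  ·
  (4,5): δ = 141.92°  ·
  (4,6): δ = 88.85°  ·
  (5,6): δ = 126.93°  ·
antipodal pairs: 3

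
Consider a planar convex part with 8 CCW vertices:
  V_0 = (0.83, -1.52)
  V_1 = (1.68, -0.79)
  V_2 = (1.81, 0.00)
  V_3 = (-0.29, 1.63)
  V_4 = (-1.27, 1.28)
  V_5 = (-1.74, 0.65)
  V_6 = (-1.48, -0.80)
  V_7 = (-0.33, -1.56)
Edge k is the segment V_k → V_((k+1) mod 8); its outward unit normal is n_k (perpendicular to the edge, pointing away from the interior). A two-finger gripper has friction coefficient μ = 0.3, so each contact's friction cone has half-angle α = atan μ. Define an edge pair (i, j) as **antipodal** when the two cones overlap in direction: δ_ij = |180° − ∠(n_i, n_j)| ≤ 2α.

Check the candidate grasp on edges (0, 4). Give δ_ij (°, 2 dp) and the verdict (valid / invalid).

α = atan 0.3 = 16.70°;  2α = 33.40°
edge 0: e_0 = (+0.85, +0.73);  n_0 = (+0.6515, -0.7586)
edge 4: e_4 = (-0.47, -0.63);  n_4 = (-0.8015, +0.5980)
∠(n_0, n_4) = 167.38°
δ = |180° − 167.38°| = 12.62°
12.62° ≤ 2α = 33.40°  →  valid

δ = 12.62°, valid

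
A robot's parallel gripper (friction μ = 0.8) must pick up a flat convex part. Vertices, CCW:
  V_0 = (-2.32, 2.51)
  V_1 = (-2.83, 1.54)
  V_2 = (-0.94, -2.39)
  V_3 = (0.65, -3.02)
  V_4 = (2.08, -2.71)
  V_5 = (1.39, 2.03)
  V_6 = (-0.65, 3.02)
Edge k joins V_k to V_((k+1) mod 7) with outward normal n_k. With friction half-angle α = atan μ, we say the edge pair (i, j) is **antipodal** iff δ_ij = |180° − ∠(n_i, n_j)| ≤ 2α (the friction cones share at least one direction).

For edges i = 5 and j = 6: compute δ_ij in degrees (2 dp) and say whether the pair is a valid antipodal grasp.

δ = 137.13°, invalid

α = atan 0.8 = 38.66°;  2α = 77.32°
edge 5: e_5 = (-2.04, +0.99);  n_5 = (+0.4366, +0.8997)
edge 6: e_6 = (-1.67, -0.51);  n_6 = (-0.2921, +0.9564)
∠(n_5, n_6) = 42.87°
δ = |180° − 42.87°| = 137.13°
137.13° > 2α = 77.32°  →  invalid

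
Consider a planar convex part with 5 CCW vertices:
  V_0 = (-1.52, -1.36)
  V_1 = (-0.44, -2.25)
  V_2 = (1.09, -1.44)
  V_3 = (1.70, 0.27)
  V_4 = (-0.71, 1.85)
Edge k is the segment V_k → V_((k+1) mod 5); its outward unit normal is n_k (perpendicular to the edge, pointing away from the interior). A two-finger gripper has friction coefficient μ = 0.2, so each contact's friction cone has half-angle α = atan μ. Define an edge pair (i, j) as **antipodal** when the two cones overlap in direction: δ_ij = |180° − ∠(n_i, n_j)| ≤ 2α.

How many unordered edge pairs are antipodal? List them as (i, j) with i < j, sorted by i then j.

α = atan 0.2 = 11.31°;  2α = 22.62°
n_0 = (-0.6360, -0.7717)
n_1 = (+0.4679, -0.8838)
n_2 = (+0.9419, -0.3360)
n_3 = (+0.5483, +0.8363)
n_4 = (-0.9696, +0.2447)
  (0,1): δ = 112.61°  ·
  (0,2): δ = 70.14°  ·
  (0,3): δ = 6.24°  ✓
  (0,4): δ = 115.33°  ·
  (1,2): δ = 137.53°  ·
  (1,3): δ = 61.15°  ·
  (1,4): δ = 47.94°  ·
  (2,3): δ = 103.62°  ·
  (2,4): δ = 5.47°  ✓
  (3,4): δ = 70.91°  ·
antipodal pairs: 2

count = 2; pairs: (0,3), (2,4)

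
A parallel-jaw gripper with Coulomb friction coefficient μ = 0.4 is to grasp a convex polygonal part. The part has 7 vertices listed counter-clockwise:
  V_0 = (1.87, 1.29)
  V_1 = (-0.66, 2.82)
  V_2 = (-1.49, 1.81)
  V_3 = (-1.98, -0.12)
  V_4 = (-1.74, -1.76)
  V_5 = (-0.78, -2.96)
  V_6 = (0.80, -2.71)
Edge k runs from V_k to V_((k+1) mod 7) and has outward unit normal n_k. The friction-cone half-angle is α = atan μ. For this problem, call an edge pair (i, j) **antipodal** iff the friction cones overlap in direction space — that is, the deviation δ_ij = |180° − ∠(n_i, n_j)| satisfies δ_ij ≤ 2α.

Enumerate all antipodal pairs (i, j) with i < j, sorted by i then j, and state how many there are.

count = 6; pairs: (0,4), (0,5), (1,5), (1,6), (2,6), (3,6)

α = atan 0.4 = 21.80°;  2α = 43.60°
n_0 = (+0.5175, +0.8557)
n_1 = (-0.7726, +0.6349)
n_2 = (-0.9692, +0.2461)
n_3 = (-0.9895, -0.1448)
n_4 = (-0.7809, -0.6247)
n_5 = (+0.1563, -0.9877)
n_6 = (+0.9660, -0.2584)
  (0,1): δ = 98.25°  ·
  (0,2): δ = 73.08°  ·
  (0,3): δ = 50.51°  ·
  (0,4): δ = 20.18°  ✓
  (0,5): δ = 40.15°  ✓
  (0,6): δ = 106.19°  ·
  (1,2): δ = 154.83°  ·
  (1,3): δ = 132.26°  ·
  (1,4): δ = 101.93°  ·
  (1,5): δ = 41.60°  ✓
  (1,6): δ = 24.44°  ✓
  (2,3): δ = 157.43°  ·
  (2,4): δ = 127.09°  ·
  (2,5): δ = 66.76°  ·
  (2,6): δ = 0.73°  ✓
  (3,4): δ = 149.67°  ·
  (3,5): δ = 89.33°  ·
  (3,6): δ = 23.30°  ✓
  (4,5): δ = 119.67°  ·
  (4,6): δ = 53.64°  ·
  (5,6): δ = 113.97°  ·
antipodal pairs: 6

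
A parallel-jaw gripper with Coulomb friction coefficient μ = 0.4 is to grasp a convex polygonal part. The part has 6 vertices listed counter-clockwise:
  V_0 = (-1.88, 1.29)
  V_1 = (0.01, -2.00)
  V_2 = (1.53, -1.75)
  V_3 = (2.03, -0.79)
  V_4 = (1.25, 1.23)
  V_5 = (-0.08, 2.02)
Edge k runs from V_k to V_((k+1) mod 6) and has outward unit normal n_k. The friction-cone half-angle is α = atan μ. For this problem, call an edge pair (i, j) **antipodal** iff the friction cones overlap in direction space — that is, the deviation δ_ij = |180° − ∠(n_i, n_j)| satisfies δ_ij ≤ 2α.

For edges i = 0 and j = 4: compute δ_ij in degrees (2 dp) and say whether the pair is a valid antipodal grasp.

δ = 29.41°, valid

α = atan 0.4 = 21.80°;  2α = 43.60°
edge 0: e_0 = (+1.89, -3.29);  n_0 = (-0.8671, -0.4981)
edge 4: e_4 = (-1.33, +0.79);  n_4 = (+0.5107, +0.8598)
∠(n_0, n_4) = 150.59°
δ = |180° − 150.59°| = 29.41°
29.41° ≤ 2α = 43.60°  →  valid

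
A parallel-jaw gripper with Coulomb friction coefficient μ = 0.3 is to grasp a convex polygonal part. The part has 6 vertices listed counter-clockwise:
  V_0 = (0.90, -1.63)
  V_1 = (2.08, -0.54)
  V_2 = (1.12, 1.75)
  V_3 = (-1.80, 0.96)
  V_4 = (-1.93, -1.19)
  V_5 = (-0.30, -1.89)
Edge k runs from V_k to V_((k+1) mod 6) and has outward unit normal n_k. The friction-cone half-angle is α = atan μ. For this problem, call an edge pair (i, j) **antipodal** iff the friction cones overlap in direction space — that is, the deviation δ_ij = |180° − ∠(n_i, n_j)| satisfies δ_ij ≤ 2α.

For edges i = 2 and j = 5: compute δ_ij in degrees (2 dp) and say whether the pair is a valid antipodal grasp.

α = atan 0.3 = 16.70°;  2α = 33.40°
edge 2: e_2 = (-2.92, -0.79);  n_2 = (-0.2612, +0.9653)
edge 5: e_5 = (+1.20, +0.26);  n_5 = (+0.2118, -0.9773)
∠(n_2, n_5) = 177.09°
δ = |180° − 177.09°| = 2.91°
2.91° ≤ 2α = 33.40°  →  valid

δ = 2.91°, valid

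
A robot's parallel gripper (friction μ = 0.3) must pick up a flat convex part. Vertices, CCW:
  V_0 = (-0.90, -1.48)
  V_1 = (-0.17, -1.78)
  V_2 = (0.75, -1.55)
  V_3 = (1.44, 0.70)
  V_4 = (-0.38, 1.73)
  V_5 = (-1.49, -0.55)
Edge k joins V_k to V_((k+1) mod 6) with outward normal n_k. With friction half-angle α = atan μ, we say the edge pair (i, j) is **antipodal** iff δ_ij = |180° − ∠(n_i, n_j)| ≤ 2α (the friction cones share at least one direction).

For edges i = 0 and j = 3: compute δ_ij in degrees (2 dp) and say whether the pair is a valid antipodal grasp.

δ = 7.17°, valid

α = atan 0.3 = 16.70°;  2α = 33.40°
edge 0: e_0 = (+0.73, -0.30);  n_0 = (-0.3801, -0.9249)
edge 3: e_3 = (-1.82, +1.03);  n_3 = (+0.4925, +0.8703)
∠(n_0, n_3) = 172.83°
δ = |180° − 172.83°| = 7.17°
7.17° ≤ 2α = 33.40°  →  valid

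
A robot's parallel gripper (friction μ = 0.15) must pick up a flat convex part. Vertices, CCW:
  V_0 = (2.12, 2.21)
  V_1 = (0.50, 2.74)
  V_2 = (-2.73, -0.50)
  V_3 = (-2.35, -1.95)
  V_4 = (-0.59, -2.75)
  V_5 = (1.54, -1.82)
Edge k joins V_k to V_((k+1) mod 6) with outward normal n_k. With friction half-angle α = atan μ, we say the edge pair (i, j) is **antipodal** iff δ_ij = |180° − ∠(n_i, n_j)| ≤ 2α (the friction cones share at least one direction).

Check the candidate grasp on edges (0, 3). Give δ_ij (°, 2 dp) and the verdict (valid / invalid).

δ = 6.33°, valid

α = atan 0.15 = 8.53°;  2α = 17.06°
edge 0: e_0 = (-1.62, +0.53);  n_0 = (+0.3109, +0.9504)
edge 3: e_3 = (+1.76, -0.80);  n_3 = (-0.4138, -0.9104)
∠(n_0, n_3) = 173.67°
δ = |180° − 173.67°| = 6.33°
6.33° ≤ 2α = 17.06°  →  valid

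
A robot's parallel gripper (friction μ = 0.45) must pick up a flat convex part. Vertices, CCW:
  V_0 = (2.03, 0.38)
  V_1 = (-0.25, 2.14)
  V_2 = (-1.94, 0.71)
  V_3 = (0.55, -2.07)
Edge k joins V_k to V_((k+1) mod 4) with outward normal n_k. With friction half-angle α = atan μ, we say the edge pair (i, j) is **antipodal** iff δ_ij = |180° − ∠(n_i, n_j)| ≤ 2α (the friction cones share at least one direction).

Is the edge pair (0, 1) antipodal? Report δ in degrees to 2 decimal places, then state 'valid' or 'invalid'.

δ = 102.10°, invalid

α = atan 0.45 = 24.23°;  2α = 48.46°
edge 0: e_0 = (-2.28, +1.76);  n_0 = (+0.6111, +0.7916)
edge 1: e_1 = (-1.69, -1.43);  n_1 = (-0.6459, +0.7634)
∠(n_0, n_1) = 77.90°
δ = |180° − 77.90°| = 102.10°
102.10° > 2α = 48.46°  →  invalid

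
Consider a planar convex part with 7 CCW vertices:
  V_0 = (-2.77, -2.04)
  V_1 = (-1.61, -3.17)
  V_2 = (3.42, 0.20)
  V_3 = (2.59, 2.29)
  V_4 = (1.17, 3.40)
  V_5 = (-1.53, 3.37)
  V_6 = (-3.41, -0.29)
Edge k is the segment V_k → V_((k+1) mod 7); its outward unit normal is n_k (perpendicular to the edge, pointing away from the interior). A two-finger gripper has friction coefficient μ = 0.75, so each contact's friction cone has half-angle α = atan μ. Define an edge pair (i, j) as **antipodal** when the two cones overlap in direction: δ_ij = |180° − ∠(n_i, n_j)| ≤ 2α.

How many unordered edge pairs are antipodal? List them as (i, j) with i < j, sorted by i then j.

count = 10; pairs: (0,2), (0,3), (0,4), (1,3), (1,4), (1,5), (2,5), (2,6), (3,6), (4,6)

α = atan 0.75 = 36.87°;  2α = 73.74°
n_0 = (-0.6978, -0.7163)
n_1 = (+0.5566, -0.8308)
n_2 = (+0.9294, +0.3691)
n_3 = (+0.6159, +0.7879)
n_4 = (-0.0111, +0.9999)
n_5 = (-0.8895, +0.4569)
n_6 = (-0.9392, -0.3435)
  (0,1): δ = 101.93°  ·
  (0,2): δ = 24.09°  ✓
  (0,3): δ = 6.24°  ✓
  (0,4): δ = 44.89°  ✓
  (0,5): δ = 107.06°  ·
  (0,6): δ = 154.34°  ·
  (1,2): δ = 102.16°  ·
  (1,3): δ = 71.84°  ✓
  (1,4): δ = 33.18°  ✓
  (1,5): δ = 28.99°  ✓
  (1,6): δ = 76.27°  ·
  (2,3): δ = 149.67°  ·
  (2,4): δ = 111.02°  ·
  (2,5): δ = 48.85°  ✓
  (2,6): δ = 1.57°  ✓
  (3,4): δ = 141.35°  ·
  (3,5): δ = 79.17°  ·
  (3,6): δ = 31.90°  ✓
  (4,5): δ = 117.82°  ·
  (4,6): δ = 70.55°  ✓
  (5,6): δ = 132.72°  ·
antipodal pairs: 10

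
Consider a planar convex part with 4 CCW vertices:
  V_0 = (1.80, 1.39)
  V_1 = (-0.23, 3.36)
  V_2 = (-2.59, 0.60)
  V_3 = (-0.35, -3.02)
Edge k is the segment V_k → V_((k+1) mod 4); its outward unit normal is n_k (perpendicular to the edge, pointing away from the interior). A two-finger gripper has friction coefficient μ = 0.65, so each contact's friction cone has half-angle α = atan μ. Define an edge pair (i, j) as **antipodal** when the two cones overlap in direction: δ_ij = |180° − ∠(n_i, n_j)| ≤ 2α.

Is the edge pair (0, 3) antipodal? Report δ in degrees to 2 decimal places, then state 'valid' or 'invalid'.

α = atan 0.65 = 33.02°;  2α = 66.05°
edge 0: e_0 = (-2.03, +1.97);  n_0 = (+0.6964, +0.7176)
edge 3: e_3 = (+2.15, +4.41);  n_3 = (+0.8989, -0.4382)
∠(n_0, n_3) = 71.85°
δ = |180° − 71.85°| = 108.15°
108.15° > 2α = 66.05°  →  invalid

δ = 108.15°, invalid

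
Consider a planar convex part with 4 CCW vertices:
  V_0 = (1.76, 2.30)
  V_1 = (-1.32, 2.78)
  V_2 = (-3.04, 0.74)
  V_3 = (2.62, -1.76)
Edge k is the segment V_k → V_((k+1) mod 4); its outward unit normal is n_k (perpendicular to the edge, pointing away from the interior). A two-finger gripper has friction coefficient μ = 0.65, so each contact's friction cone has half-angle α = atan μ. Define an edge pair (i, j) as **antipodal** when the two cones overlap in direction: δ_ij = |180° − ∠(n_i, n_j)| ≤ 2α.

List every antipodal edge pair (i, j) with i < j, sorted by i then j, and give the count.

α = atan 0.65 = 33.02°;  2α = 66.05°
n_0 = (+0.1540, +0.9881)
n_1 = (-0.7645, +0.6446)
n_2 = (-0.4040, -0.9147)
n_3 = (+0.9783, +0.2072)
  (0,1): δ = 121.28°  ·
  (0,2): δ = 14.97°  ✓
  (0,3): δ = 110.82°  ·
  (1,2): δ = 73.70°  ·
  (1,3): δ = 52.10°  ✓
  (2,3): δ = 54.21°  ✓
antipodal pairs: 3

count = 3; pairs: (0,2), (1,3), (2,3)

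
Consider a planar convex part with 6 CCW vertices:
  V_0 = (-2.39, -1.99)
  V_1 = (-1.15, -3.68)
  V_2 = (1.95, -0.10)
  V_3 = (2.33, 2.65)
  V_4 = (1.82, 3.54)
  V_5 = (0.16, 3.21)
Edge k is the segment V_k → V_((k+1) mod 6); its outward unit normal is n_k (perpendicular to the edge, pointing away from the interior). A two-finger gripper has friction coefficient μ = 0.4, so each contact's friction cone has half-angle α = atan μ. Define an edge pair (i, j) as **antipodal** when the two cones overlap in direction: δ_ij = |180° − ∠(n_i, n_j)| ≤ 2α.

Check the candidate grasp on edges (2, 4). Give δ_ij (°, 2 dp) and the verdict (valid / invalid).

δ = 70.89°, invalid

α = atan 0.4 = 21.80°;  2α = 43.60°
edge 2: e_2 = (+0.38, +2.75);  n_2 = (+0.9906, -0.1369)
edge 4: e_4 = (-1.66, -0.33);  n_4 = (-0.1950, +0.9808)
∠(n_2, n_4) = 109.11°
δ = |180° − 109.11°| = 70.89°
70.89° > 2α = 43.60°  →  invalid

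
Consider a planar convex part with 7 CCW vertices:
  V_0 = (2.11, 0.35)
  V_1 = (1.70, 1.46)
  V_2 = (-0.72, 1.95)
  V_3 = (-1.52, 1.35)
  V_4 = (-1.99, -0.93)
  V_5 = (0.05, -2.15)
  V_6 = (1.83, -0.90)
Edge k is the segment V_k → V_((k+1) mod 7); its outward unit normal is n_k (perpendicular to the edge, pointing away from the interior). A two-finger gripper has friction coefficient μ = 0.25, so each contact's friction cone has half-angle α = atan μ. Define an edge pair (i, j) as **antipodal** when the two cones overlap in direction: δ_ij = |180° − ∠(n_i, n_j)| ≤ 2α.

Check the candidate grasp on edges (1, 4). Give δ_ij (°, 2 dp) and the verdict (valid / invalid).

δ = 19.43°, valid

α = atan 0.25 = 14.04°;  2α = 28.07°
edge 1: e_1 = (-2.42, +0.49);  n_1 = (+0.1985, +0.9801)
edge 4: e_4 = (+2.04, -1.22);  n_4 = (-0.5133, -0.8582)
∠(n_1, n_4) = 160.57°
δ = |180° − 160.57°| = 19.43°
19.43° ≤ 2α = 28.07°  →  valid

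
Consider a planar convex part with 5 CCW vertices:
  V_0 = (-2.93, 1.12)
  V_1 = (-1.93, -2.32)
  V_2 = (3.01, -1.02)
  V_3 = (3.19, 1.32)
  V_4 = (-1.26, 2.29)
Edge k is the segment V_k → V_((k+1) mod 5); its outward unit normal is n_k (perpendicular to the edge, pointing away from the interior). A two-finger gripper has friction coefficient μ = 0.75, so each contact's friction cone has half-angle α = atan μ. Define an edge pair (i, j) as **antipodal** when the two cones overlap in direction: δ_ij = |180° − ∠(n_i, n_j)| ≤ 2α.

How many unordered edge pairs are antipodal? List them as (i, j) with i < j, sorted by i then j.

α = atan 0.75 = 36.87°;  2α = 73.74°
n_0 = (-0.9602, -0.2791)
n_1 = (+0.2545, -0.9671)
n_2 = (+0.9971, -0.0767)
n_3 = (+0.2130, +0.9771)
n_4 = (-0.5738, +0.8190)
  (0,1): δ = 91.47°  ·
  (0,2): δ = 20.61°  ✓
  (0,3): δ = 61.49°  ✓
  (0,4): δ = 108.81°  ·
  (1,2): δ = 109.14°  ·
  (1,3): δ = 27.04°  ✓
  (1,4): δ = 20.27°  ✓
  (2,3): δ = 97.90°  ·
  (2,4): δ = 50.59°  ✓
  (3,4): δ = 132.69°  ·
antipodal pairs: 5

count = 5; pairs: (0,2), (0,3), (1,3), (1,4), (2,4)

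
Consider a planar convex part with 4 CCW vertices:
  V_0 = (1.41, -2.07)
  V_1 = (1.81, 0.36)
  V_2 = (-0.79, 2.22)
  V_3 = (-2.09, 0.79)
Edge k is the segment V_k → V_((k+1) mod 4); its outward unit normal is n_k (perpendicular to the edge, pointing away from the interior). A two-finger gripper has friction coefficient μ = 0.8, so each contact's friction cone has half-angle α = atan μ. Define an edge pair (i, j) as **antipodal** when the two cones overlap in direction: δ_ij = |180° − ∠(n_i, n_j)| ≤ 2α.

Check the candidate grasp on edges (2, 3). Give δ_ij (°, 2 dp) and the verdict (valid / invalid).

α = atan 0.8 = 38.66°;  2α = 77.32°
edge 2: e_2 = (-1.30, -1.43);  n_2 = (-0.7399, +0.6727)
edge 3: e_3 = (+3.50, -2.86);  n_3 = (-0.6328, -0.7744)
∠(n_2, n_3) = 93.02°
δ = |180° − 93.02°| = 86.98°
86.98° > 2α = 77.32°  →  invalid

δ = 86.98°, invalid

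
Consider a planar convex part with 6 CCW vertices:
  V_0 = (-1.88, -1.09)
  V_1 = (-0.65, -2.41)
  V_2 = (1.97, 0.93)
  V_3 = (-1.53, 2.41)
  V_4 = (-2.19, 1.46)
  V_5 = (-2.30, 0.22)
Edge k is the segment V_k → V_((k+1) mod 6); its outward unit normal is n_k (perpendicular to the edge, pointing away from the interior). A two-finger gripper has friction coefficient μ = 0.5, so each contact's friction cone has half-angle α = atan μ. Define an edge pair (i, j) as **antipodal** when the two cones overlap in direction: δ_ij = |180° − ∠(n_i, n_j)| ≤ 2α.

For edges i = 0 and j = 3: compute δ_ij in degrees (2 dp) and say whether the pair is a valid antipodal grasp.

α = atan 0.5 = 26.57°;  2α = 53.13°
edge 0: e_0 = (+1.23, -1.32);  n_0 = (-0.7316, -0.6817)
edge 3: e_3 = (-0.66, -0.95);  n_3 = (-0.8213, +0.5706)
∠(n_0, n_3) = 77.77°
δ = |180° − 77.77°| = 102.23°
102.23° > 2α = 53.13°  →  invalid

δ = 102.23°, invalid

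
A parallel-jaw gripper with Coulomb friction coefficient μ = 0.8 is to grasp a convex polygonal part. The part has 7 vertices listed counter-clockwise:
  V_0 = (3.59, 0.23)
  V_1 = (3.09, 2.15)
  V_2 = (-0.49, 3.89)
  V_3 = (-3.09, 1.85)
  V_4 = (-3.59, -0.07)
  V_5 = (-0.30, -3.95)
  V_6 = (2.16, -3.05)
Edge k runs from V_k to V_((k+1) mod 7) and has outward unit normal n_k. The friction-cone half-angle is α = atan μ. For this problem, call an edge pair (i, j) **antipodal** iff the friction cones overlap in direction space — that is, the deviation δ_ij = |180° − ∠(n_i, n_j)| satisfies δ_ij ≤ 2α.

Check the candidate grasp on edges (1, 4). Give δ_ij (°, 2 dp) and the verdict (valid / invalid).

δ = 23.78°, valid

α = atan 0.8 = 38.66°;  2α = 77.32°
edge 1: e_1 = (-3.58, +1.74);  n_1 = (+0.4371, +0.8994)
edge 4: e_4 = (+3.29, -3.88);  n_4 = (-0.7627, -0.6467)
∠(n_1, n_4) = 156.22°
δ = |180° − 156.22°| = 23.78°
23.78° ≤ 2α = 77.32°  →  valid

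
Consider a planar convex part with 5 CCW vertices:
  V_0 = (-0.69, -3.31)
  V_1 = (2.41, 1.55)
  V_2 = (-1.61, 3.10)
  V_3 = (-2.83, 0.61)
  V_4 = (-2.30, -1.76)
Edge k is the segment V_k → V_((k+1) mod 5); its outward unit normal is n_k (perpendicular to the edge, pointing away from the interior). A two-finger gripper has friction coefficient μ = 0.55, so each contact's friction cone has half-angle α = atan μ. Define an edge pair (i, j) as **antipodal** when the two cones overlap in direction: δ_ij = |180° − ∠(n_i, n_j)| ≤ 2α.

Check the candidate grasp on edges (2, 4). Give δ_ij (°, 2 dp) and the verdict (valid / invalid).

δ = 107.81°, invalid

α = atan 0.55 = 28.81°;  2α = 57.62°
edge 2: e_2 = (-1.22, -2.49);  n_2 = (-0.8980, +0.4400)
edge 4: e_4 = (+1.61, -1.55);  n_4 = (-0.6936, -0.7204)
∠(n_2, n_4) = 72.19°
δ = |180° − 72.19°| = 107.81°
107.81° > 2α = 57.62°  →  invalid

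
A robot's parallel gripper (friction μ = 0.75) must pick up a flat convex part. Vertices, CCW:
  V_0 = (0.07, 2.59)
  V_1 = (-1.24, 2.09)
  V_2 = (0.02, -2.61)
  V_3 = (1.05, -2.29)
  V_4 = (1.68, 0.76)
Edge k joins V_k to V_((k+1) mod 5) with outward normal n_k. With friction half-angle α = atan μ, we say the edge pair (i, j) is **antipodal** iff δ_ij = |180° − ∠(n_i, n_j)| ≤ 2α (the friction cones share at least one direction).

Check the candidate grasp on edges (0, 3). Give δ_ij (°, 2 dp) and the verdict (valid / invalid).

δ = 57.44°, valid

α = atan 0.75 = 36.87°;  2α = 73.74°
edge 0: e_0 = (-1.31, -0.50);  n_0 = (-0.3566, +0.9343)
edge 3: e_3 = (+0.63, +3.05);  n_3 = (+0.9793, -0.2023)
∠(n_0, n_3) = 122.56°
δ = |180° − 122.56°| = 57.44°
57.44° ≤ 2α = 73.74°  →  valid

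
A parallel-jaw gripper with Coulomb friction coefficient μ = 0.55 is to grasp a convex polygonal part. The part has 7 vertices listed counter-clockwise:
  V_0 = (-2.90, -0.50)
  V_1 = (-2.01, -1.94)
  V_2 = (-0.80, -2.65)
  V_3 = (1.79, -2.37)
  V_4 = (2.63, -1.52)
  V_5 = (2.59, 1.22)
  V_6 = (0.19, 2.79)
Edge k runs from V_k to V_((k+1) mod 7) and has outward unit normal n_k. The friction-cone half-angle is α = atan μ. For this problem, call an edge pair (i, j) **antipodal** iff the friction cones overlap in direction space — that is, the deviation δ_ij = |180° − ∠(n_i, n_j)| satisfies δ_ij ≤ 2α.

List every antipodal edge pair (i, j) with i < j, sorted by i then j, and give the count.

count = 7; pairs: (0,4), (0,5), (1,5), (2,5), (2,6), (3,6), (4,6)

α = atan 0.55 = 28.81°;  2α = 57.62°
n_0 = (-0.8506, -0.5257)
n_1 = (-0.5061, -0.8625)
n_2 = (+0.1075, -0.9942)
n_3 = (+0.7113, -0.7029)
n_4 = (+0.9999, +0.0146)
n_5 = (+0.5474, +0.8368)
n_6 = (-0.7289, +0.6846)
  (0,1): δ = 152.12°  ·
  (0,2): δ = 115.55°  ·
  (0,3): δ = 76.38°  ·
  (0,4): δ = 30.88°  ✓
  (0,5): δ = 25.09°  ✓
  (0,6): δ = 105.08°  ·
  (1,2): δ = 143.43°  ·
  (1,3): δ = 104.26°  ·
  (1,4): δ = 58.76°  ·
  (1,5): δ = 2.79°  ✓
  (1,6): δ = 77.20°  ·
  (2,3): δ = 140.83°  ·
  (2,4): δ = 95.33°  ·
  (2,5): δ = 39.36°  ✓
  (2,6): δ = 40.63°  ✓
  (3,4): δ = 134.50°  ·
  (3,5): δ = 78.53°  ·
  (3,6): δ = 1.46°  ✓
  (4,5): δ = 124.03°  ·
  (4,6): δ = 44.04°  ✓
  (5,6): δ = 100.01°  ·
antipodal pairs: 7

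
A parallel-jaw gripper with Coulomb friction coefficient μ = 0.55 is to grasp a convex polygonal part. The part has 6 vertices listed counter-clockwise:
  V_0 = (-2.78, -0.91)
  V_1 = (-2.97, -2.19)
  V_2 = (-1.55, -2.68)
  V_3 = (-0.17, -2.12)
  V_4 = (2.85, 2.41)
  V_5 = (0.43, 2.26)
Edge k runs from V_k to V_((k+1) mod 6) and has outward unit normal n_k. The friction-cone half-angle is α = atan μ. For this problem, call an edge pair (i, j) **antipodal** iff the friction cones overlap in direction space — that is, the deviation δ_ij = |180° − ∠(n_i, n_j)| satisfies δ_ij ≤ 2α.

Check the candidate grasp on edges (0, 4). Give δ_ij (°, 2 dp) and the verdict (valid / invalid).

α = atan 0.55 = 28.81°;  2α = 57.62°
edge 0: e_0 = (-0.19, -1.28);  n_0 = (-0.9892, +0.1468)
edge 4: e_4 = (-2.42, -0.15);  n_4 = (-0.0619, +0.9981)
∠(n_0, n_4) = 78.01°
δ = |180° − 78.01°| = 101.99°
101.99° > 2α = 57.62°  →  invalid

δ = 101.99°, invalid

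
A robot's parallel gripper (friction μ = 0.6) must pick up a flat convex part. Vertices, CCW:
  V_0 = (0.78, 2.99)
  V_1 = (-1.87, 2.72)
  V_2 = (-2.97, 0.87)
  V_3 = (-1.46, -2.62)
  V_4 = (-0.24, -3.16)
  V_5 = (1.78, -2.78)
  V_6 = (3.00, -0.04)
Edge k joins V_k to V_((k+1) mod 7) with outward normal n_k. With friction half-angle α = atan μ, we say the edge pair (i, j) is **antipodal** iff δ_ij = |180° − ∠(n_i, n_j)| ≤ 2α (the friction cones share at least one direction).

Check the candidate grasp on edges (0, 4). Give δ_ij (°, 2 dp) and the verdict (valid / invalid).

α = atan 0.6 = 30.96°;  2α = 61.93°
edge 0: e_0 = (-2.65, -0.27);  n_0 = (-0.1014, +0.9948)
edge 4: e_4 = (+2.02, +0.38);  n_4 = (+0.1849, -0.9828)
∠(n_0, n_4) = 175.16°
δ = |180° − 175.16°| = 4.84°
4.84° ≤ 2α = 61.93°  →  valid

δ = 4.84°, valid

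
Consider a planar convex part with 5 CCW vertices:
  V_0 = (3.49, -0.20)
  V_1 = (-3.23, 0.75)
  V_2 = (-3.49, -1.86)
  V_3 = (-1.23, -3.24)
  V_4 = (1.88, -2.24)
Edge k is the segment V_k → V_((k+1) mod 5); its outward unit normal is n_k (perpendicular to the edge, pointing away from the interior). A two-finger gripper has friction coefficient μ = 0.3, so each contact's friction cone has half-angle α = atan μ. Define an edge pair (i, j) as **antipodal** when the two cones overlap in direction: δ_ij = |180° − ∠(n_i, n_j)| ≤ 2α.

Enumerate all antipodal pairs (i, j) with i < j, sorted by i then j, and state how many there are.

α = atan 0.3 = 16.70°;  2α = 33.40°
n_0 = (+0.1400, +0.9902)
n_1 = (-0.9951, +0.0991)
n_2 = (-0.5211, -0.8535)
n_3 = (+0.3061, -0.9520)
n_4 = (+0.7850, -0.6195)
  (0,1): δ = 87.64°  ·
  (0,2): δ = 23.36°  ✓
  (0,3): δ = 25.87°  ✓
  (0,4): δ = 59.77°  ·
  (1,2): δ = 115.72°  ·
  (1,3): δ = 66.49°  ·
  (1,4): δ = 32.59°  ✓
  (2,3): δ = 130.77°  ·
  (2,4): δ = 96.87°  ·
  (3,4): δ = 146.11°  ·
antipodal pairs: 3

count = 3; pairs: (0,2), (0,3), (1,4)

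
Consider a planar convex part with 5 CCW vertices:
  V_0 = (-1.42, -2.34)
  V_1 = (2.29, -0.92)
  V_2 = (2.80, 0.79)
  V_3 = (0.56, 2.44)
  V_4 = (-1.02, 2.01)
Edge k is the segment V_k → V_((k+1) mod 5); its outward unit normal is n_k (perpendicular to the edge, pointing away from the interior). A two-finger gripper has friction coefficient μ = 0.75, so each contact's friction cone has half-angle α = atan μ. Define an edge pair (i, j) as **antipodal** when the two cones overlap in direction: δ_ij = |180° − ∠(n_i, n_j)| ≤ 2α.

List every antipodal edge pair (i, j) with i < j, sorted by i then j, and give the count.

α = atan 0.75 = 36.87°;  2α = 73.74°
n_0 = (+0.3575, -0.9339)
n_1 = (+0.9583, -0.2858)
n_2 = (+0.5931, +0.8051)
n_3 = (-0.2626, +0.9649)
n_4 = (-0.9958, +0.0916)
  (0,1): δ = 127.55°  ·
  (0,2): δ = 57.32°  ✓
  (0,3): δ = 5.72°  ✓
  (0,4): δ = 63.80°  ✓
  (1,2): δ = 109.77°  ·
  (1,3): δ = 58.17°  ✓
  (1,4): δ = 11.35°  ✓
  (2,3): δ = 128.40°  ·
  (2,4): δ = 58.88°  ✓
  (3,4): δ = 110.48°  ·
antipodal pairs: 6

count = 6; pairs: (0,2), (0,3), (0,4), (1,3), (1,4), (2,4)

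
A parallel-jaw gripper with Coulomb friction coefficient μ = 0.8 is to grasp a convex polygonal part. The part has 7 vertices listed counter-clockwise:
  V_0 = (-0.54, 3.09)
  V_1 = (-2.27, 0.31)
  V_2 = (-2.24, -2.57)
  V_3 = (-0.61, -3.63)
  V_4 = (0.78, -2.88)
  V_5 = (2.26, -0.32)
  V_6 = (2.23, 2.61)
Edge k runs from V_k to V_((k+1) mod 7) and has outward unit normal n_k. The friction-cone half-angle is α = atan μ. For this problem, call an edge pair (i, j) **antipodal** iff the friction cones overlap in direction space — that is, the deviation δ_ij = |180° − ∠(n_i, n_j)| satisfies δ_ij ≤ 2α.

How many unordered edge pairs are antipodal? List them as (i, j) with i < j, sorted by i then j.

α = atan 0.8 = 38.66°;  2α = 77.32°
n_0 = (-0.8490, +0.5284)
n_1 = (-0.9999, -0.0104)
n_2 = (-0.5452, -0.8383)
n_3 = (+0.4749, -0.8801)
n_4 = (+0.8657, -0.5005)
n_5 = (+0.9999, +0.0102)
n_6 = (+0.1707, +0.9853)
  (0,1): δ = 147.51°  ·
  (0,2): δ = 91.14°  ·
  (0,3): δ = 29.76°  ✓
  (0,4): δ = 1.86°  ✓
  (0,5): δ = 32.48°  ✓
  (0,6): δ = 112.06°  ·
  (1,2): δ = 123.63°  ·
  (1,3): δ = 62.25°  ✓
  (1,4): δ = 30.63°  ✓
  (1,5): δ = 0.01°  ✓
  (1,6): δ = 79.57°  ·
  (2,3): δ = 118.61°  ·
  (2,4): δ = 87.00°  ·
  (2,5): δ = 56.38°  ✓
  (2,6): δ = 23.21°  ✓
  (3,4): δ = 148.38°  ·
  (3,5): δ = 117.76°  ·
  (3,6): δ = 38.18°  ✓
  (4,5): δ = 149.38°  ·
  (4,6): δ = 69.80°  ✓
  (5,6): δ = 100.42°  ·
antipodal pairs: 10

count = 10; pairs: (0,3), (0,4), (0,5), (1,3), (1,4), (1,5), (2,5), (2,6), (3,6), (4,6)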